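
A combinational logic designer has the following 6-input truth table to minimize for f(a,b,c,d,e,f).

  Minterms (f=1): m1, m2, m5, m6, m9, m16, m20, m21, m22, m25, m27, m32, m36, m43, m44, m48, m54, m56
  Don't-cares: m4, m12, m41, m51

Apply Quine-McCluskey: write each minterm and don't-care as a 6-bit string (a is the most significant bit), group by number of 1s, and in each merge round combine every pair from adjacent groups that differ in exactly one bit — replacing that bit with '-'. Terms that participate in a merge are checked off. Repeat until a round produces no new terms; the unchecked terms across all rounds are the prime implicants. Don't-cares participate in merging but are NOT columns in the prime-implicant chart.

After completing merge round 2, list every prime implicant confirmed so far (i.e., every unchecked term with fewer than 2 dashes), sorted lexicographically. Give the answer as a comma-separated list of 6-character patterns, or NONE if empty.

-01001, -10000, -10110, 0-1001, 00-001, 000-01, 000-10, 010-00, 0110-1, 1-0000, 100-00, 1010-1, 11-000, 110011

size-2^0 implicants → 000001(✓)  000010(✓)  000100(✓)  000101(✓)  000110(✓)  001001(✓)  001100(✓)  010000(✓)  010100(✓)  010101(✓)  010110(✓)  011001(✓)  011011(✓)  100000(✓)  100100(✓)  101001(✓)  101011(✓)  101100(✓)  110000(✓)  110011  110110(✓)  111000(✓)
size-2^1 implicants → -00100(✓)  -01001  -01100(✓)  -10000  -10110  0-0100(✓)  0-0101(✓)  0-0110(✓)  0-1001  00-001  00-100(✓)  000-01  000-10  0001-0(✓)  00010-(✓)  010-00  0101-0(✓)  01010-(✓)  0110-1  1-0000  10-100(✓)  100-00  1010-1  11-000
size-2^2 implicants → -0-100  0-01-0  0-010-
Unchecked terms (primes): -0-100, -01001, -10000, -10110, 0-01-0, 0-010-, 0-1001, 00-001, 000-01, 000-10, 010-00, 0110-1, 1-0000, 100-00, 1010-1, 11-000, 110011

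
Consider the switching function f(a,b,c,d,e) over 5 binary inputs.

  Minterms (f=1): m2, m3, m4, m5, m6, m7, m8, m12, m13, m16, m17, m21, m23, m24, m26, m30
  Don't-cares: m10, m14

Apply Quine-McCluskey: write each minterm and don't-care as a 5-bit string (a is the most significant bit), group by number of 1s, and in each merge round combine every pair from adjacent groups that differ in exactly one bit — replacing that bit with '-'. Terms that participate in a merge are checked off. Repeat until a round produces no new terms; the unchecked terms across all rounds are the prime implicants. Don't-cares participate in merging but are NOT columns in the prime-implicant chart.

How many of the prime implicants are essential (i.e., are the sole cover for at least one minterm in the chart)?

4

Round 0: 00010✓ 00011✓ 00100✓ 00101✓ 00110✓ 00111✓ 01000✓ 01010✓ 01100✓ 01101✓ 01110✓ 10000✓ 10001✓ 10101✓ 10111✓ 11000✓ 11010✓ 11110✓
Round 1: -0101✓ -0111✓ -1000✓ -1010✓ -1110✓ 0-010✓ 0-100✓ 0-101✓ 0-110✓ 00-10✓ 00-11✓ 0001-✓ 001-0✓ 001-1✓ 0010-✓ 0011-✓ 01-00✓ 01-10✓ 010-0✓ 011-0✓ 0110-✓ 1-000 10-01 1000- 101-1✓ 11-10✓ 110-0✓
Round 2: -01-1 -1-10 -10-0 0--10 0-1-0 0-10- 00-1- 001-- 01--0
PIs = {-01-1, -1-10, -10-0, 0--10, 0-1-0, 0-10-, 00-1-, 001--, 01--0, 1-000, 10-01, 1000-}
Coverage chart:
  m2: 0--10,00-1-
  m3: 00-1- ←essential
  m4: 0-1-0,0-10-,001--
  m5: -01-1,0-10-,001--
  m6: 0--10,0-1-0,00-1-,001--
  m7: -01-1,00-1-,001--
  m8: -10-0,01--0
  m12: 0-1-0,0-10-,01--0
  m13: 0-10- ←essential
  m16: 1-000,1000-
  m17: 10-01,1000-
  m21: -01-1,10-01
  m23: -01-1 ←essential
  m24: -10-0,1-000
  m26: -1-10,-10-0
  m30: -1-10 ←essential
Essential: -01-1, -1-10, 0-10-, 00-1-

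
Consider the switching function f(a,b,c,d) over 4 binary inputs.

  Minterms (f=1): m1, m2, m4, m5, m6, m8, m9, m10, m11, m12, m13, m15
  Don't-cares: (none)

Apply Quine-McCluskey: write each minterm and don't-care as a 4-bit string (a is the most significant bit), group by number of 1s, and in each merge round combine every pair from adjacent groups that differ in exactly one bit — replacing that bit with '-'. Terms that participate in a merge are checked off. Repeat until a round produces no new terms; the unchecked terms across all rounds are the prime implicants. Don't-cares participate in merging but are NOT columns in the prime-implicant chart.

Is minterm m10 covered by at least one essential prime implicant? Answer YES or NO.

NO

[col 0] 0001*, 0010*, 0100*, 0101*, 0110*, 1000*, 1001*, 1010*, 1011*, 1100*, 1101*, 1111*
[col 1] -001*, -010, -100*, -101*, 0-01*, 0-10, 01-0, 010-*, 1-00*, 1-01*, 1-11*, 10-0*, 10-1*, 100-*, 101-*, 11-1*, 110-*
[col 2] --01, -10-, 1--1, 1-0-, 10--
Prime implicants: --01, -010, -10-, 0-10, 01-0, 1--1, 1-0-, 10--
PI chart (minterm → PIs covering it):
  1 | --01  (sole → essential)
  2 | -010,0-10
  4 | -10-,01-0
  5 | --01,-10-
  6 | 0-10,01-0
  8 | 1-0-,10--
  9 | --01,1--1,1-0-,10--
  10 | -010,10--
  11 | 1--1,10--
  12 | -10-,1-0-
  13 | --01,-10-,1--1,1-0-
  15 | 1--1  (sole → essential)
Essential prime implicants: --01, 1--1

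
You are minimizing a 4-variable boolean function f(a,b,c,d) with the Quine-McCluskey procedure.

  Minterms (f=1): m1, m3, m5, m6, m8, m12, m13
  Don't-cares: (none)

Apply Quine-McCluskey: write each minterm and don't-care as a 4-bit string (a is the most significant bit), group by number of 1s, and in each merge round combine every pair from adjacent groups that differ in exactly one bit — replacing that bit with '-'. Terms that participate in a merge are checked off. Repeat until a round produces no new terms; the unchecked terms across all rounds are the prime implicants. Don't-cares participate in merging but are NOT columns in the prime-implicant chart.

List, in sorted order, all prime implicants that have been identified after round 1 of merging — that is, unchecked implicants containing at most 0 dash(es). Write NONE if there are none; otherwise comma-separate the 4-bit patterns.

0110

Round 0: 0001✓ 0011✓ 0101✓ 0110 1000✓ 1100✓ 1101✓
Round 1: -101 0-01 00-1 1-00 110-
PIs = {-101, 0-01, 00-1, 0110, 1-00, 110-}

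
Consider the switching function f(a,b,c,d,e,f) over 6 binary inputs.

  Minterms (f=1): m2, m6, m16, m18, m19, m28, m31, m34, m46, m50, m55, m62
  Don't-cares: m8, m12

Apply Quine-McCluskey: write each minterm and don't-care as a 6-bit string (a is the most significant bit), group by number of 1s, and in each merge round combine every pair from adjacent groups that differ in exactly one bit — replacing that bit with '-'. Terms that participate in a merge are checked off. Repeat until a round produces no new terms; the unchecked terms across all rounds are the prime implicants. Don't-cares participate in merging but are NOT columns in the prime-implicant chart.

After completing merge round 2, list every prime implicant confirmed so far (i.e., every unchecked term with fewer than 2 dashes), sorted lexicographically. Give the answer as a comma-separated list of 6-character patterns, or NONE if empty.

size-2^0 implicants → 000010(✓)  000110(✓)  001000(✓)  001100(✓)  010000(✓)  010010(✓)  010011(✓)  011100(✓)  011111  100010(✓)  101110(✓)  110010(✓)  110111  111110(✓)
size-2^1 implicants → -00010(✓)  -10010(✓)  0-0010(✓)  0-1100  000-10  001-00  0100-0  01001-  1-0010(✓)  1-1110
size-2^2 implicants → --0010
Unchecked terms (primes): --0010, 0-1100, 000-10, 001-00, 0100-0, 01001-, 011111, 1-1110, 110111

0-1100, 000-10, 001-00, 0100-0, 01001-, 011111, 1-1110, 110111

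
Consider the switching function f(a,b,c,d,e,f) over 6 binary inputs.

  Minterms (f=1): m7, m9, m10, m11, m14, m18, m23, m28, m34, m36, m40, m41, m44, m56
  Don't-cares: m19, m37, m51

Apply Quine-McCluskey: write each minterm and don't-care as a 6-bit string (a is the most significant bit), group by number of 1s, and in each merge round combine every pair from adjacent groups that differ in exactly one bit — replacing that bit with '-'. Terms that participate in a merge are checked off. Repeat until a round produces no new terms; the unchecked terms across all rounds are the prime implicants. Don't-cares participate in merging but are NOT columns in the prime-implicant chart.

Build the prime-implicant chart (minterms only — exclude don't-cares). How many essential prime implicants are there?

6

size-2^0 implicants → 000111(✓)  001001(✓)  001010(✓)  001011(✓)  001110(✓)  010010(✓)  010011(✓)  010111(✓)  011100  100010  100100(✓)  100101(✓)  101000(✓)  101001(✓)  101100(✓)  110011(✓)  111000(✓)
size-2^1 implicants → -01001  -10011  0-0111  001-10  0010-1  00101-  010-11  01001-  1-1000  10-100  10010-  101-00  10100-
Unchecked terms (primes): -01001, -10011, 0-0111, 001-10, 0010-1, 00101-, 010-11, 01001-, 011100, 1-1000, 10-100, 100010, 10010-, 101-00, 10100-
Minterm coverage:
  m7 ⊆ 0-0111 [E]
  m9 ⊆ -01001,0010-1
  m10 ⊆ 001-10,00101-
  m11 ⊆ 0010-1,00101-
  m14 ⊆ 001-10 [E]
  m18 ⊆ 01001- [E]
  m23 ⊆ 0-0111,010-11
  m28 ⊆ 011100 [E]
  m34 ⊆ 100010 [E]
  m36 ⊆ 10-100,10010-
  m40 ⊆ 1-1000,101-00,10100-
  m41 ⊆ -01001,10100-
  m44 ⊆ 10-100,101-00
  m56 ⊆ 1-1000 [E]
E = {0-0111, 001-10, 01001-, 011100, 1-1000, 100010}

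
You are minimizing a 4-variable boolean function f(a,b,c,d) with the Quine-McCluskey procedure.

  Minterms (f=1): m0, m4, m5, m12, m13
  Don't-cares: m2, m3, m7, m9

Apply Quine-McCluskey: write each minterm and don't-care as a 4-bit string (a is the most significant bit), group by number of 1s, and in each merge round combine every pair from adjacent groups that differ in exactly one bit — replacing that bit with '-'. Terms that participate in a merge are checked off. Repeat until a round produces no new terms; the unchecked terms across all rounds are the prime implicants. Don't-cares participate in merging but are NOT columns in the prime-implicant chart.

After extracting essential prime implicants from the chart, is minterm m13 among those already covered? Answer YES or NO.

YES

[col 0] 0000*, 0010*, 0011*, 0100*, 0101*, 0111*, 1001*, 1100*, 1101*
[col 1] -100*, -101*, 0-00, 0-11, 00-0, 001-, 01-1, 010-*, 1-01, 110-*
[col 2] -10-
Prime implicants: -10-, 0-00, 0-11, 00-0, 001-, 01-1, 1-01
PI chart (minterm → PIs covering it):
  0 | 0-00,00-0
  4 | -10-,0-00
  5 | -10-,01-1
  12 | -10-  (sole → essential)
  13 | -10-,1-01
Essential prime implicants: -10-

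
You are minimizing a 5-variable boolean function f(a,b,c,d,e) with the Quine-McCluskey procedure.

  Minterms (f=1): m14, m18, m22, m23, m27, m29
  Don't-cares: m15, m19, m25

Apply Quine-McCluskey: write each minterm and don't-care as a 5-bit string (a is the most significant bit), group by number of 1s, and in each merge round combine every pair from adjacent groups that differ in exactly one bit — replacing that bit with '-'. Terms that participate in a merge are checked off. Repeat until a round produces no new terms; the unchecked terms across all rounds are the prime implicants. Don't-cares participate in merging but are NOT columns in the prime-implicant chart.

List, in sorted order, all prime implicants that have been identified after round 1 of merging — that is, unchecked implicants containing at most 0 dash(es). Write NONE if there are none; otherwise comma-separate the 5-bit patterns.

NONE

[col 0] 01110*, 01111*, 10010*, 10011*, 10110*, 10111*, 11001*, 11011*, 11101*
[col 1] 0111-, 1-011, 10-10*, 10-11*, 1001-*, 1011-*, 11-01, 110-1
[col 2] 10-1-
Prime implicants: 0111-, 1-011, 10-1-, 11-01, 110-1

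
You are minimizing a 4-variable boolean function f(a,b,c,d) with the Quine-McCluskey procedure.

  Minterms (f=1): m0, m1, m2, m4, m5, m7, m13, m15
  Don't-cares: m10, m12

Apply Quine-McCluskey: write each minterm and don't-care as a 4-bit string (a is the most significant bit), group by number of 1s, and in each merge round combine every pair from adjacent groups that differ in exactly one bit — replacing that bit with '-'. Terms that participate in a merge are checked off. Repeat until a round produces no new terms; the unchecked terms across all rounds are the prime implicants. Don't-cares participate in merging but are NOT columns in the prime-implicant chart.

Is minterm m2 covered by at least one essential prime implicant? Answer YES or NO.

NO

size-2^0 implicants → 0000(✓)  0001(✓)  0010(✓)  0100(✓)  0101(✓)  0111(✓)  1010(✓)  1100(✓)  1101(✓)  1111(✓)
size-2^1 implicants → -010  -100(✓)  -101(✓)  -111(✓)  0-00(✓)  0-01(✓)  00-0  000-(✓)  01-1(✓)  010-(✓)  11-1(✓)  110-(✓)
size-2^2 implicants → -1-1  -10-  0-0-
Unchecked terms (primes): -010, -1-1, -10-, 0-0-, 00-0
Minterm coverage:
  m0 ⊆ 0-0-,00-0
  m1 ⊆ 0-0- [E]
  m2 ⊆ -010,00-0
  m4 ⊆ -10-,0-0-
  m5 ⊆ -1-1,-10-,0-0-
  m7 ⊆ -1-1 [E]
  m13 ⊆ -1-1,-10-
  m15 ⊆ -1-1 [E]
E = {-1-1, 0-0-}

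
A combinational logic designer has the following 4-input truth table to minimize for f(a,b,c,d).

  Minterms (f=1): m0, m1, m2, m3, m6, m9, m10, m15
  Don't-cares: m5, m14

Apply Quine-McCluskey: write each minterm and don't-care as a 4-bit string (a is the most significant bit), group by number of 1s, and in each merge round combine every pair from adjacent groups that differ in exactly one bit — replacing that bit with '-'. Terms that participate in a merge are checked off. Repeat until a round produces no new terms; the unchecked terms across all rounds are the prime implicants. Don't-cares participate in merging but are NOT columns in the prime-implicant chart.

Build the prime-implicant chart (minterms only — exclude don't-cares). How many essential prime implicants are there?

4

Round 0: 0000✓ 0001✓ 0010✓ 0011✓ 0101✓ 0110✓ 1001✓ 1010✓ 1110✓ 1111✓
Round 1: -001 -010✓ -110✓ 0-01 0-10✓ 00-0✓ 00-1✓ 000-✓ 001-✓ 1-10✓ 111-
Round 2: --10 00--
PIs = {--10, -001, 0-01, 00--, 111-}
Coverage chart:
  m0: 00-- ←essential
  m1: -001,0-01,00--
  m2: --10,00--
  m3: 00-- ←essential
  m6: --10 ←essential
  m9: -001 ←essential
  m10: --10 ←essential
  m15: 111- ←essential
Essential: --10, -001, 00--, 111-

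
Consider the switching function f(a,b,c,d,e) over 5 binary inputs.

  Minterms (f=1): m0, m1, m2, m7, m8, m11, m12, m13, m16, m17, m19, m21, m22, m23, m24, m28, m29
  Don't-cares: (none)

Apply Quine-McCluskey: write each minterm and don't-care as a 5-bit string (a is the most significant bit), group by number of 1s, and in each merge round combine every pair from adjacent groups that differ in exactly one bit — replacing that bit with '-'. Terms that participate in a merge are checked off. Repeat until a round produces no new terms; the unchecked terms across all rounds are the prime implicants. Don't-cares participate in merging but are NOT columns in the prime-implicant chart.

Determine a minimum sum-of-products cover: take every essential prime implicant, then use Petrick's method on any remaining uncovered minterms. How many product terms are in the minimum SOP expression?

[col 0] 00000*, 00001*, 00010*, 00111*, 01000*, 01011, 01100*, 01101*, 10000*, 10001*, 10011*, 10101*, 10110*, 10111*, 11000*, 11100*, 11101*
[col 1] -0000*, -0001*, -0111, -1000*, -1100*, -1101*, 0-000*, 000-0, 0000-*, 01-00*, 0110-*, 1-000*, 1-101, 10-01*, 10-11*, 100-1*, 1000-*, 101-1*, 1011-, 11-00*, 1110-*
[col 2] --000, -000-, -1-00, -110-, 10--1
Prime implicants: --000, -000-, -0111, -1-00, -110-, 000-0, 01011, 1-101, 10--1, 1011-
PI chart (minterm → PIs covering it):
  0 | --000,-000-,000-0
  1 | -000-  (sole → essential)
  2 | 000-0  (sole → essential)
  7 | -0111  (sole → essential)
  8 | --000,-1-00
  11 | 01011  (sole → essential)
  12 | -1-00,-110-
  13 | -110-  (sole → essential)
  16 | --000,-000-
  17 | -000-,10--1
  19 | 10--1  (sole → essential)
  21 | 1-101,10--1
  22 | 1011-  (sole → essential)
  23 | -0111,10--1,1011-
  24 | --000,-1-00
  28 | -1-00,-110-
  29 | -110-,1-101
Essential prime implicants: -000-, -0111, -110-, 000-0, 01011, 10--1, 1011-
Petrick residual → --000
Minimum SOP uses 8 PIs: c'd'e' + b'c'd' + b'cde + bcd' + a'b'c'e' + a'bc'de + ab'e + ab'cd

8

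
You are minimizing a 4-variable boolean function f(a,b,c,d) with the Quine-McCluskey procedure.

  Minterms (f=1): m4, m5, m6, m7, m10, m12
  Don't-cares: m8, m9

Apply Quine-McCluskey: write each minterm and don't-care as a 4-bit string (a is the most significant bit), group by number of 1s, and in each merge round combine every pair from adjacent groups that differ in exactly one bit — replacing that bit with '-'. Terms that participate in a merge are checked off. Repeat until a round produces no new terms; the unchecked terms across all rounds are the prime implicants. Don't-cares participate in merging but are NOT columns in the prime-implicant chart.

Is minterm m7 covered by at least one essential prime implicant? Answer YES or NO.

YES

[col 0] 0100*, 0101*, 0110*, 0111*, 1000*, 1001*, 1010*, 1100*
[col 1] -100, 01-0*, 01-1*, 010-*, 011-*, 1-00, 10-0, 100-
[col 2] 01--
Prime implicants: -100, 01--, 1-00, 10-0, 100-
PI chart (minterm → PIs covering it):
  4 | -100,01--
  5 | 01--  (sole → essential)
  6 | 01--  (sole → essential)
  7 | 01--  (sole → essential)
  10 | 10-0  (sole → essential)
  12 | -100,1-00
Essential prime implicants: 01--, 10-0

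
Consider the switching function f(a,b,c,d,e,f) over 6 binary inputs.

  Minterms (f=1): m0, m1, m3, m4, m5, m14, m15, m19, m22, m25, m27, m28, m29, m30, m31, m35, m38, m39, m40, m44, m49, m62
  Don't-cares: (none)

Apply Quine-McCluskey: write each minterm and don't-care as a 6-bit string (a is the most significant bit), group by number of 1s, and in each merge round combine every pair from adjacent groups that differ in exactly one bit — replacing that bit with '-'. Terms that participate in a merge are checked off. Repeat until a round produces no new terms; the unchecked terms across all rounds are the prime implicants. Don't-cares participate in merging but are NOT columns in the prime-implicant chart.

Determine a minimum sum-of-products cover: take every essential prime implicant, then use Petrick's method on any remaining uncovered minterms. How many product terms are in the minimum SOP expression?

Round 0: 000000✓ 000001✓ 000011✓ 000100✓ 000101✓ 001110✓ 001111✓ 010011✓ 010110✓ 011001✓ 011011✓ 011100✓ 011101✓ 011110✓ 011111✓ 100011✓ 100110✓ 100111✓ 101000✓ 101100✓ 110001 111110✓
Round 1: -00011 -11110 0-0011 0-1110✓ 0-1111✓ 000-00✓ 000-01✓ 0000-1 00000-✓ 00010-✓ 00111-✓ 01-011 01-110 011-01✓ 011-11✓ 0110-1✓ 0111-0✓ 0111-1✓ 01110-✓ 01111-✓ 100-11 10011- 101-00
Round 2: 0-111- 000-0- 011--1 0111--
PIs = {-00011, -11110, 0-0011, 0-111-, 000-0-, 0000-1, 01-011, 01-110, 011--1, 0111--, 100-11, 10011-, 101-00, 110001}
Coverage chart:
  m0: 000-0- ←essential
  m1: 000-0-,0000-1
  m3: -00011,0-0011,0000-1
  m4: 000-0- ←essential
  m5: 000-0- ←essential
  m14: 0-111- ←essential
  m15: 0-111- ←essential
  m19: 0-0011,01-011
  m22: 01-110 ←essential
  m25: 011--1 ←essential
  m27: 01-011,011--1
  m28: 0111-- ←essential
  m29: 011--1,0111--
  m30: -11110,0-111-,01-110,0111--
  m31: 0-111-,011--1,0111--
  m35: -00011,100-11
  m38: 10011- ←essential
  m39: 100-11,10011-
  m40: 101-00 ←essential
  m44: 101-00 ←essential
  m49: 110001 ←essential
  m62: -11110 ←essential
Essential: -11110, 0-111-, 000-0-, 01-110, 011--1, 0111--, 10011-, 101-00, 110001
Petrick residual → -00011, 0-0011
Min cover (11 terms): b'c'd'ef + bcdef' + a'c'd'ef + a'cde + a'b'c'e' + a'bdef' + a'bcf + a'bcd + ab'c'de + ab'ce'f' + abc'd'e'f

11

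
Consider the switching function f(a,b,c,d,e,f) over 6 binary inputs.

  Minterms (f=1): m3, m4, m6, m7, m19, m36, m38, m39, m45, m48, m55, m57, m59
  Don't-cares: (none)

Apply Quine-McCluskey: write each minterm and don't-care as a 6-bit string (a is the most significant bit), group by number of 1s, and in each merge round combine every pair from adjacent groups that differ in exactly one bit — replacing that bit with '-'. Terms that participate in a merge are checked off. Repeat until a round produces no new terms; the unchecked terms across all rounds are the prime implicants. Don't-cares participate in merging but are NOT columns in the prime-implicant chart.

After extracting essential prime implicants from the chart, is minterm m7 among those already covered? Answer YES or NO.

NO

Round 0: 000011✓ 000100✓ 000110✓ 000111✓ 010011✓ 100100✓ 100110✓ 100111✓ 101101 110000 110111✓ 111001✓ 111011✓
Round 1: -00100✓ -00110✓ -00111✓ 0-0011 000-11 0001-0✓ 00011-✓ 1-0111 1001-0✓ 10011-✓ 1110-1
Round 2: -001-0 -0011-
PIs = {-001-0, -0011-, 0-0011, 000-11, 1-0111, 101101, 110000, 1110-1}
Coverage chart:
  m3: 0-0011,000-11
  m4: -001-0 ←essential
  m6: -001-0,-0011-
  m7: -0011-,000-11
  m19: 0-0011 ←essential
  m36: -001-0 ←essential
  m38: -001-0,-0011-
  m39: -0011-,1-0111
  m45: 101101 ←essential
  m48: 110000 ←essential
  m55: 1-0111 ←essential
  m57: 1110-1 ←essential
  m59: 1110-1 ←essential
Essential: -001-0, 0-0011, 1-0111, 101101, 110000, 1110-1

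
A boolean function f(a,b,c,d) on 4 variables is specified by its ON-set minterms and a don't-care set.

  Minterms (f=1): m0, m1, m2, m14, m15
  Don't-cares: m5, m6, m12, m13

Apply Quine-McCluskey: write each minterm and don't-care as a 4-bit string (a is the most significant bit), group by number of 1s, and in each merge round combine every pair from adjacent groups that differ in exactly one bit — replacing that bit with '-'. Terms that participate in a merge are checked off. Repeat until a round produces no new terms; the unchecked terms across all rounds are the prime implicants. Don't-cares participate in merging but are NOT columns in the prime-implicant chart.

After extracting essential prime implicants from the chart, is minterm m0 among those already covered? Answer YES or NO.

NO

size-2^0 implicants → 0000(✓)  0001(✓)  0010(✓)  0101(✓)  0110(✓)  1100(✓)  1101(✓)  1110(✓)  1111(✓)
size-2^1 implicants → -101  -110  0-01  0-10  00-0  000-  11-0(✓)  11-1(✓)  110-(✓)  111-(✓)
size-2^2 implicants → 11--
Unchecked terms (primes): -101, -110, 0-01, 0-10, 00-0, 000-, 11--
Minterm coverage:
  m0 ⊆ 00-0,000-
  m1 ⊆ 0-01,000-
  m2 ⊆ 0-10,00-0
  m14 ⊆ -110,11--
  m15 ⊆ 11-- [E]
E = {11--}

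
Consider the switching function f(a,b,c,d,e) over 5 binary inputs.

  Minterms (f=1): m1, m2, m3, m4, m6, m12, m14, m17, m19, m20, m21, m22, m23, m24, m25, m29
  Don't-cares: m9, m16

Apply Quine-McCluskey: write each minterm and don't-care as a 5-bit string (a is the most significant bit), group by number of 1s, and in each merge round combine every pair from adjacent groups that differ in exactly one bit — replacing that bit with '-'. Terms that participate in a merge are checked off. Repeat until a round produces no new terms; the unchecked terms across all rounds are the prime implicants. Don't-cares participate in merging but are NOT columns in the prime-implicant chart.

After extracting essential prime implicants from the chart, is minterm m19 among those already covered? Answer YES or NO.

[col 0] 00001*, 00010*, 00011*, 00100*, 00110*, 01001*, 01100*, 01110*, 10000*, 10001*, 10011*, 10100*, 10101*, 10110*, 10111*, 11000*, 11001*, 11101*
[col 1] -0001*, -0011*, -0100*, -0110*, -1001*, 0-001*, 0-100*, 0-110*, 00-10, 000-1*, 0001-, 001-0*, 011-0*, 1-000*, 1-001*, 1-101*, 10-00*, 10-01*, 10-11*, 100-1*, 1000-*, 101-0*, 101-1*, 1010-*, 1011-*, 11-01*, 1100-*
[col 2] --001, -00-1, -01-0, 0-1-0, 1--01, 1-00-, 10--1, 10-0-, 101--
Prime implicants: --001, -00-1, -01-0, 0-1-0, 00-10, 0001-, 1--01, 1-00-, 10--1, 10-0-, 101--
PI chart (minterm → PIs covering it):
  1 | --001,-00-1
  2 | 00-10,0001-
  3 | -00-1,0001-
  4 | -01-0,0-1-0
  6 | -01-0,0-1-0,00-10
  12 | 0-1-0  (sole → essential)
  14 | 0-1-0  (sole → essential)
  17 | --001,-00-1,1--01,1-00-,10--1,10-0-
  19 | -00-1,10--1
  20 | -01-0,10-0-,101--
  21 | 1--01,10--1,10-0-,101--
  22 | -01-0,101--
  23 | 10--1,101--
  24 | 1-00-  (sole → essential)
  25 | --001,1--01,1-00-
  29 | 1--01  (sole → essential)
Essential prime implicants: 0-1-0, 1--01, 1-00-

NO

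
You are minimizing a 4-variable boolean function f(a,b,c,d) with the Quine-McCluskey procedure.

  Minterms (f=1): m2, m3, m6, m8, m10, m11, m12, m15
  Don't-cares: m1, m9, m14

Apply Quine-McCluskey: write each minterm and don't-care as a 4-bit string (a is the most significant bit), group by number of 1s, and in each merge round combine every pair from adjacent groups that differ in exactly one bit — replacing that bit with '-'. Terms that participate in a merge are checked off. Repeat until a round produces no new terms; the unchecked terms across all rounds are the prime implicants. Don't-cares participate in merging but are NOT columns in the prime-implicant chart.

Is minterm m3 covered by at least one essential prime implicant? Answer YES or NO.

NO

[col 0] 0001*, 0010*, 0011*, 0110*, 1000*, 1001*, 1010*, 1011*, 1100*, 1110*, 1111*
[col 1] -001*, -010*, -011*, -110*, 0-10*, 00-1*, 001-*, 1-00*, 1-10*, 1-11*, 10-0*, 10-1*, 100-*, 101-*, 11-0*, 111-*
[col 2] --10, -0-1, -01-, 1--0, 1-1-, 10--
Prime implicants: --10, -0-1, -01-, 1--0, 1-1-, 10--
PI chart (minterm → PIs covering it):
  2 | --10,-01-
  3 | -0-1,-01-
  6 | --10  (sole → essential)
  8 | 1--0,10--
  10 | --10,-01-,1--0,1-1-,10--
  11 | -0-1,-01-,1-1-,10--
  12 | 1--0  (sole → essential)
  15 | 1-1-  (sole → essential)
Essential prime implicants: --10, 1--0, 1-1-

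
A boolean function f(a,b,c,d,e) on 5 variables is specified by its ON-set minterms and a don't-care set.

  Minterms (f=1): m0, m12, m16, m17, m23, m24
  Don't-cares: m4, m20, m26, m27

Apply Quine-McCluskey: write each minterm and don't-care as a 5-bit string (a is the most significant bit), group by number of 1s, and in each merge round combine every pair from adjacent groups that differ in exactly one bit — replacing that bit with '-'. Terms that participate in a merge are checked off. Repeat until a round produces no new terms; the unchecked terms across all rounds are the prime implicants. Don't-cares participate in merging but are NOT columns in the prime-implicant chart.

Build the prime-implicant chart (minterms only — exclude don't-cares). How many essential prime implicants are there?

size-2^0 implicants → 00000(✓)  00100(✓)  01100(✓)  10000(✓)  10001(✓)  10100(✓)  10111  11000(✓)  11010(✓)  11011(✓)
size-2^1 implicants → -0000(✓)  -0100(✓)  0-100  00-00(✓)  1-000  10-00(✓)  1000-  110-0  1101-
size-2^2 implicants → -0-00
Unchecked terms (primes): -0-00, 0-100, 1-000, 1000-, 10111, 110-0, 1101-
Minterm coverage:
  m0 ⊆ -0-00 [E]
  m12 ⊆ 0-100 [E]
  m16 ⊆ -0-00,1-000,1000-
  m17 ⊆ 1000- [E]
  m23 ⊆ 10111 [E]
  m24 ⊆ 1-000,110-0
E = {-0-00, 0-100, 1000-, 10111}

4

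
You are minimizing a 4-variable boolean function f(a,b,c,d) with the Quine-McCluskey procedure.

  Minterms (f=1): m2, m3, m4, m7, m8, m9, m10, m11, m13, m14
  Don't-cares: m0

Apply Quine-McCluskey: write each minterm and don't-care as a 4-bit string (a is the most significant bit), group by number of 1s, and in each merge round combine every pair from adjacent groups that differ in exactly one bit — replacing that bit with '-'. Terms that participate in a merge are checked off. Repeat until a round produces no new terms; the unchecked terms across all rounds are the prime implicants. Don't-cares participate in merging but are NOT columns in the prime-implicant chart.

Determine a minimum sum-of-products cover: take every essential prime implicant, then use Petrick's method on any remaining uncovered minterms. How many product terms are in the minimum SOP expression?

size-2^0 implicants → 0000(✓)  0010(✓)  0011(✓)  0100(✓)  0111(✓)  1000(✓)  1001(✓)  1010(✓)  1011(✓)  1101(✓)  1110(✓)
size-2^1 implicants → -000(✓)  -010(✓)  -011(✓)  0-00  0-11  00-0(✓)  001-(✓)  1-01  1-10  10-0(✓)  10-1(✓)  100-(✓)  101-(✓)
size-2^2 implicants → -0-0  -01-  10--
Unchecked terms (primes): -0-0, -01-, 0-00, 0-11, 1-01, 1-10, 10--
Minterm coverage:
  m2 ⊆ -0-0,-01-
  m3 ⊆ -01-,0-11
  m4 ⊆ 0-00 [E]
  m7 ⊆ 0-11 [E]
  m8 ⊆ -0-0,10--
  m9 ⊆ 1-01,10--
  m10 ⊆ -0-0,-01-,1-10,10--
  m11 ⊆ -01-,10--
  m13 ⊆ 1-01 [E]
  m14 ⊆ 1-10 [E]
E = {0-00, 0-11, 1-01, 1-10}
Petrick residual → -0-0, -01-
Cover = b'd' + b'c + a'c'd' + a'cd + ac'd + acd'  |cover|=6

6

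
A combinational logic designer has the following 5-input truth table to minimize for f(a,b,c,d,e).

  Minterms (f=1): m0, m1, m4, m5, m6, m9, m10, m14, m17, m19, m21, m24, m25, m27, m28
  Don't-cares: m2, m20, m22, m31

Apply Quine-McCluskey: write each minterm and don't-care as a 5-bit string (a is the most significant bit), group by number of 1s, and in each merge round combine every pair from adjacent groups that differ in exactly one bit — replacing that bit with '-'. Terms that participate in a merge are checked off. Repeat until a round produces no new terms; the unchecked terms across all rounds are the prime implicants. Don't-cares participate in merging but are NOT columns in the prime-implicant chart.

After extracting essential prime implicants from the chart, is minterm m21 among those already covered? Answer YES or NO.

NO

Round 0: 00000✓ 00001✓ 00010✓ 00100✓ 00101✓ 00110✓ 01001✓ 01010✓ 01110✓ 10001✓ 10011✓ 10100✓ 10101✓ 10110✓ 11000✓ 11001✓ 11011✓ 11100✓ 11111✓
Round 1: -0001✓ -0100✓ -0101✓ -0110✓ -1001✓ 0-001✓ 0-010✓ 0-110✓ 00-00✓ 00-01✓ 00-10✓ 000-0✓ 0000-✓ 001-0✓ 0010-✓ 01-10✓ 1-001✓ 1-011✓ 1-100 10-01✓ 100-1✓ 101-0✓ 1010-✓ 11-00 11-11 110-1✓ 1100-
Round 2: --001 -0-01 -01-0 -010- 0--10 00--0 00-0- 1-0-1
PIs = {--001, -0-01, -01-0, -010-, 0--10, 00--0, 00-0-, 1-0-1, 1-100, 11-00, 11-11, 1100-}
Coverage chart:
  m0: 00--0,00-0-
  m1: --001,-0-01,00-0-
  m4: -01-0,-010-,00--0,00-0-
  m5: -0-01,-010-,00-0-
  m6: -01-0,0--10,00--0
  m9: --001 ←essential
  m10: 0--10 ←essential
  m14: 0--10 ←essential
  m17: --001,-0-01,1-0-1
  m19: 1-0-1 ←essential
  m21: -0-01,-010-
  m24: 11-00,1100-
  m25: --001,1-0-1,1100-
  m27: 1-0-1,11-11
  m28: 1-100,11-00
Essential: --001, 0--10, 1-0-1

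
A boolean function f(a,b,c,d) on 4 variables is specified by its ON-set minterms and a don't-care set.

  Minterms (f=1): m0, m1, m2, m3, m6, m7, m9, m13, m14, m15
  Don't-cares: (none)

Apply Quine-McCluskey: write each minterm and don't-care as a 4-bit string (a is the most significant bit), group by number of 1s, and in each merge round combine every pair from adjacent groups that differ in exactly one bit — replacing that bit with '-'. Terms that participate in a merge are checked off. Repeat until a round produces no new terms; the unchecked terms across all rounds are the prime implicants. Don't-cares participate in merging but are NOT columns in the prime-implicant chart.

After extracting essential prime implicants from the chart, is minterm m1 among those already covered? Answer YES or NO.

YES

[col 0] 0000*, 0001*, 0010*, 0011*, 0110*, 0111*, 1001*, 1101*, 1110*, 1111*
[col 1] -001, -110*, -111*, 0-10*, 0-11*, 00-0*, 00-1*, 000-*, 001-*, 011-*, 1-01, 11-1, 111-*
[col 2] -11-, 0-1-, 00--
Prime implicants: -001, -11-, 0-1-, 00--, 1-01, 11-1
PI chart (minterm → PIs covering it):
  0 | 00--  (sole → essential)
  1 | -001,00--
  2 | 0-1-,00--
  3 | 0-1-,00--
  6 | -11-,0-1-
  7 | -11-,0-1-
  9 | -001,1-01
  13 | 1-01,11-1
  14 | -11-  (sole → essential)
  15 | -11-,11-1
Essential prime implicants: -11-, 00--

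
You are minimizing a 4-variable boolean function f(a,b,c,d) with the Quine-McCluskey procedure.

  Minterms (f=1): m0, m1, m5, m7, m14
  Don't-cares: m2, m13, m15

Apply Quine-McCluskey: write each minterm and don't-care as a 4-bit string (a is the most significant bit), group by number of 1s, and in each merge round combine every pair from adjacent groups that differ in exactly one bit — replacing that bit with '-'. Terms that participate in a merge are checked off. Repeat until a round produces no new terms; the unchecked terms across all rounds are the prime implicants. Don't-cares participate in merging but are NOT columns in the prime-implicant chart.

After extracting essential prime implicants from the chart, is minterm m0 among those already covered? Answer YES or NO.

Round 0: 0000✓ 0001✓ 0010✓ 0101✓ 0111✓ 1101✓ 1110✓ 1111✓
Round 1: -101✓ -111✓ 0-01 00-0 000- 01-1✓ 11-1✓ 111-
Round 2: -1-1
PIs = {-1-1, 0-01, 00-0, 000-, 111-}
Coverage chart:
  m0: 00-0,000-
  m1: 0-01,000-
  m5: -1-1,0-01
  m7: -1-1 ←essential
  m14: 111- ←essential
Essential: -1-1, 111-

NO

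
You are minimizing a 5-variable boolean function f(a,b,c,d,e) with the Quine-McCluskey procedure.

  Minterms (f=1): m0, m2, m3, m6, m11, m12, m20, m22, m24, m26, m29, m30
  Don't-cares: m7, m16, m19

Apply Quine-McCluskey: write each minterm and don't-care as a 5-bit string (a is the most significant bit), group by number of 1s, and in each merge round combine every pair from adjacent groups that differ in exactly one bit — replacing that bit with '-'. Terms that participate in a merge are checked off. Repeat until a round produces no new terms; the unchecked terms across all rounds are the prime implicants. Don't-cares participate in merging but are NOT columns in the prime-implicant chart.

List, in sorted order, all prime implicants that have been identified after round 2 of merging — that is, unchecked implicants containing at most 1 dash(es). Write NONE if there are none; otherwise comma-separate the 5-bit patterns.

-0000, -0011, -0110, 0-011, 000-0, 01100, 1-000, 1-110, 10-00, 101-0, 11-10, 110-0, 11101

size-2^0 implicants → 00000(✓)  00010(✓)  00011(✓)  00110(✓)  00111(✓)  01011(✓)  01100  10000(✓)  10011(✓)  10100(✓)  10110(✓)  11000(✓)  11010(✓)  11101  11110(✓)
size-2^1 implicants → -0000  -0011  -0110  0-011  00-10(✓)  00-11(✓)  000-0  0001-(✓)  0011-(✓)  1-000  1-110  10-00  101-0  11-10  110-0
size-2^2 implicants → 00-1-
Unchecked terms (primes): -0000, -0011, -0110, 0-011, 00-1-, 000-0, 01100, 1-000, 1-110, 10-00, 101-0, 11-10, 110-0, 11101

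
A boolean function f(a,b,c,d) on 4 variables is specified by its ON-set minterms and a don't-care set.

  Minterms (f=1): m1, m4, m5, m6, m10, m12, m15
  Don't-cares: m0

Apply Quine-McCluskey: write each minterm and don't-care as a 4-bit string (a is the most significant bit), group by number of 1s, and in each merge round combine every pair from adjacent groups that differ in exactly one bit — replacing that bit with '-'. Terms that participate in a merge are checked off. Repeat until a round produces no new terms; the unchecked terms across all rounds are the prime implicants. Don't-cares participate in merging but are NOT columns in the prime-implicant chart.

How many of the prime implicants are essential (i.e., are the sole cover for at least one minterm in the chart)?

[col 0] 0000*, 0001*, 0100*, 0101*, 0110*, 1010, 1100*, 1111
[col 1] -100, 0-00*, 0-01*, 000-*, 01-0, 010-*
[col 2] 0-0-
Prime implicants: -100, 0-0-, 01-0, 1010, 1111
PI chart (minterm → PIs covering it):
  1 | 0-0-  (sole → essential)
  4 | -100,0-0-,01-0
  5 | 0-0-  (sole → essential)
  6 | 01-0  (sole → essential)
  10 | 1010  (sole → essential)
  12 | -100  (sole → essential)
  15 | 1111  (sole → essential)
Essential prime implicants: -100, 0-0-, 01-0, 1010, 1111

5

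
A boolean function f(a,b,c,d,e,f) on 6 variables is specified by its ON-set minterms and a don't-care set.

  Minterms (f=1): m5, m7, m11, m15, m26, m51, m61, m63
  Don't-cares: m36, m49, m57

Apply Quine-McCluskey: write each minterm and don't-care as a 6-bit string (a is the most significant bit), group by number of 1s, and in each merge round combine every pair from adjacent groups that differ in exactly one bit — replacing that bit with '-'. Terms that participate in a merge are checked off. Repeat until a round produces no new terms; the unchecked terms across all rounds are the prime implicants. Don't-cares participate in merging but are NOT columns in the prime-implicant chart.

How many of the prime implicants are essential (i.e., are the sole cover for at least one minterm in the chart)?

5

Round 0: 000101✓ 000111✓ 001011✓ 001111✓ 011010 100100 110001✓ 110011✓ 111001✓ 111101✓ 111111✓
Round 1: 00-111 0001-1 001-11 11-001 1100-1 111-01 1111-1
PIs = {00-111, 0001-1, 001-11, 011010, 100100, 11-001, 1100-1, 111-01, 1111-1}
Coverage chart:
  m5: 0001-1 ←essential
  m7: 00-111,0001-1
  m11: 001-11 ←essential
  m15: 00-111,001-11
  m26: 011010 ←essential
  m51: 1100-1 ←essential
  m61: 111-01,1111-1
  m63: 1111-1 ←essential
Essential: 0001-1, 001-11, 011010, 1100-1, 1111-1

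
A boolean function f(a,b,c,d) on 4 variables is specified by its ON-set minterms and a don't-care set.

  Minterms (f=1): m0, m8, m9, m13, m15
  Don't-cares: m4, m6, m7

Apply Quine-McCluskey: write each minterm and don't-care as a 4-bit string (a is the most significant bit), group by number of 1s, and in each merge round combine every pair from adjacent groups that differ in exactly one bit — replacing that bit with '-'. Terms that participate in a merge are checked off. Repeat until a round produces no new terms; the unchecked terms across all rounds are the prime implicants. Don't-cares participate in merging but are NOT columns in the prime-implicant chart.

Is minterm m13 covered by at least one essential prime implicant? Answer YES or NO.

NO

Round 0: 0000✓ 0100✓ 0110✓ 0111✓ 1000✓ 1001✓ 1101✓ 1111✓
Round 1: -000 -111 0-00 01-0 011- 1-01 100- 11-1
PIs = {-000, -111, 0-00, 01-0, 011-, 1-01, 100-, 11-1}
Coverage chart:
  m0: -000,0-00
  m8: -000,100-
  m9: 1-01,100-
  m13: 1-01,11-1
  m15: -111,11-1
(no essential prime implicants)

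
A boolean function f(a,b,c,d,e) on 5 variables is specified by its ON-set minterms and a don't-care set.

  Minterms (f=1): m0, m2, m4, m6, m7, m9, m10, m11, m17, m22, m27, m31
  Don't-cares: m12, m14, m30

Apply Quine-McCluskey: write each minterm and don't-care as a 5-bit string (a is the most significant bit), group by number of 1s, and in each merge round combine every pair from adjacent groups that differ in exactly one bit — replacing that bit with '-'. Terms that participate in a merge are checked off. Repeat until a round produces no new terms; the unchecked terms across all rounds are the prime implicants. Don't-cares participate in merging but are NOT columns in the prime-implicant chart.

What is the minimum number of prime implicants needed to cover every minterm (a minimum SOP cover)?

7

size-2^0 implicants → 00000(✓)  00010(✓)  00100(✓)  00110(✓)  00111(✓)  01001(✓)  01010(✓)  01011(✓)  01100(✓)  01110(✓)  10001  10110(✓)  11011(✓)  11110(✓)  11111(✓)
size-2^1 implicants → -0110(✓)  -1011  -1110(✓)  0-010(✓)  0-100(✓)  0-110(✓)  00-00(✓)  00-10(✓)  000-0(✓)  001-0(✓)  0011-  01-10(✓)  010-1  0101-  011-0(✓)  1-110(✓)  11-11  1111-
size-2^2 implicants → --110  0--10  0-1-0  00--0
Unchecked terms (primes): --110, -1011, 0--10, 0-1-0, 00--0, 0011-, 010-1, 0101-, 10001, 11-11, 1111-
Minterm coverage:
  m0 ⊆ 00--0 [E]
  m2 ⊆ 0--10,00--0
  m4 ⊆ 0-1-0,00--0
  m6 ⊆ --110,0--10,0-1-0,00--0,0011-
  m7 ⊆ 0011- [E]
  m9 ⊆ 010-1 [E]
  m10 ⊆ 0--10,0101-
  m11 ⊆ -1011,010-1,0101-
  m17 ⊆ 10001 [E]
  m22 ⊆ --110 [E]
  m27 ⊆ -1011,11-11
  m31 ⊆ 11-11,1111-
E = {--110, 00--0, 0011-, 010-1, 10001}
Petrick residual → 0--10, 11-11
Cover = cde' + a'de' + a'b'e' + a'b'cd + a'bc'e + ab'c'd'e + abde  |cover|=7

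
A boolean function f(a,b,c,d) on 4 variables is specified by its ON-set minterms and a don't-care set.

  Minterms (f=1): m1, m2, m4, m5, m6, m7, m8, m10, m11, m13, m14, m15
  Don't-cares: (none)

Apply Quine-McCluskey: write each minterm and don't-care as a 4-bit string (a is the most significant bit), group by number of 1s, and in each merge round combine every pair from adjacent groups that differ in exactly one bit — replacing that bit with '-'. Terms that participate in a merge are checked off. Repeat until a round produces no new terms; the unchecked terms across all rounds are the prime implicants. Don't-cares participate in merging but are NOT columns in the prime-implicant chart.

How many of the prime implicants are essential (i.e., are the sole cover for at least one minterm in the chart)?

Round 0: 0001✓ 0010✓ 0100✓ 0101✓ 0110✓ 0111✓ 1000✓ 1010✓ 1011✓ 1101✓ 1110✓ 1111✓
Round 1: -010✓ -101✓ -110✓ -111✓ 0-01 0-10✓ 01-0✓ 01-1✓ 010-✓ 011-✓ 1-10✓ 1-11✓ 10-0 101-✓ 11-1✓ 111-✓
Round 2: --10 -1-1 -11- 01-- 1-1-
PIs = {--10, -1-1, -11-, 0-01, 01--, 1-1-, 10-0}
Coverage chart:
  m1: 0-01 ←essential
  m2: --10 ←essential
  m4: 01-- ←essential
  m5: -1-1,0-01,01--
  m6: --10,-11-,01--
  m7: -1-1,-11-,01--
  m8: 10-0 ←essential
  m10: --10,1-1-,10-0
  m11: 1-1- ←essential
  m13: -1-1 ←essential
  m14: --10,-11-,1-1-
  m15: -1-1,-11-,1-1-
Essential: --10, -1-1, 0-01, 01--, 1-1-, 10-0

6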